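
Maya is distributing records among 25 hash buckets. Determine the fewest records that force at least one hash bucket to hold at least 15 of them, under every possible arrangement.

With 350 records one could put exactly 14 in each of the 25 hash buckets, and no hash bucket would reach 15.
One more record must land in a hash bucket that already has 14, giving it 15.
So 25 × 14 + 1 = 351 records are required.

351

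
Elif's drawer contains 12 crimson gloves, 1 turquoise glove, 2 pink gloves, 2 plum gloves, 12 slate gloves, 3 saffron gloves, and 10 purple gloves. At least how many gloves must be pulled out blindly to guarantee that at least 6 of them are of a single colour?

24

The 7 colours are the holes; the gloves drawn are the pigeons.
To avoid 6 of any one colour, the worst case takes at most 5 of each colour, or every glove of a colour that has fewer than 5.
That gives 5 + 1 + 2 + 2 + 5 + 3 + 5 = 23 gloves with no colour reaching 6.
The next glove forces some colour to 6, so 23 + 1 = 24.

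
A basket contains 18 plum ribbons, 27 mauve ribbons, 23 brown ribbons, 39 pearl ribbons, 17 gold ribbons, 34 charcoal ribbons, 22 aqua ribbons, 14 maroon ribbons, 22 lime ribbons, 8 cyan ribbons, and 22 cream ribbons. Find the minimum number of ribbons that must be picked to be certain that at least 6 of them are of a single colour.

56

By the pigeonhole principle, the 11 colours are the holes; the ribbons drawn are the pigeons.
To avoid 6 of any one colour, the worst case takes at most 5 of each colour.
That gives 5 + 5 + 5 + 5 + 5 + 5 + 5 + 5 + 5 + 5 + 5 = 55 ribbons with no colour reaching 6.
The next ribbon forces some colour to 6, so 55 + 1 = 56.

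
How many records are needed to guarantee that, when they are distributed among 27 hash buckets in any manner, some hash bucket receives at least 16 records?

With 405 records one could put exactly 15 in each of the 27 hash buckets, and no hash bucket would reach 16.
One more record must land in a hash bucket that already has 15, giving it 16.
So 27 × 15 + 1 = 406 records are required.

406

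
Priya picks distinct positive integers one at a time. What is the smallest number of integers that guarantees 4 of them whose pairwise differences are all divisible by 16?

Integers whose pairwise differences are multiples of 16 are exactly those sharing a remainder mod 16. By pigeonhole, the 16 residue classes mod 16 are the pigeonholes.
With 48 integers one could put 3 in each residue class and have no class reach 4.
The 49th integer pushes some class to 4, so 16·3 + 1 = 49.

49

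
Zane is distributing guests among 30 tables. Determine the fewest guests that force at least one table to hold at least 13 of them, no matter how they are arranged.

361

With 360 guests one could put exactly 12 in each of the 30 tables, and no table would reach 13.
Pigeonhole: one more guest must land in a table that already has 12, giving it 13.
So 30 × 12 + 1 = 361 guests are required.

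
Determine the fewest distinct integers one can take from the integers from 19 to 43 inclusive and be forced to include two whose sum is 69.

17

Group the elements by complementary pair {x, 69−x}: {26,43}, {27,42}, {28,41}, …, giving 9 two-element pairs and 7 integers whose partner 69−x falls outside [19,43].
By pigeonhole, treating each of those 16 groups as a pigeonhole, one can pick one integer per group — 16 integers — with no two summing to 69.
The 17th integer lands in an occupied pair, forcing a sum of 69.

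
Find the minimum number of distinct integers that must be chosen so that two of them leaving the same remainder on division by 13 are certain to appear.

14

Pigeonhole: the 13 residue classes mod 13 are the pigeonholes.
With 13 integers one could put 1 in each residue class and have no class reach 2.
The 14th integer pushes some class to 2, so 13·1 + 1 = 14.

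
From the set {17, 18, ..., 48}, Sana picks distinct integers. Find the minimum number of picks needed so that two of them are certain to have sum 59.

A set avoiding the sum 59 can contain at most one of each pair {x, 59−x}, plus the 6 elements whose complement lies outside the range.
The integers 30, …, 48 (19 of them) are such a set: any two sum to at least 30+31 = 61 > 59.
Any 20th integer completes one of the 13 pairs, so 20 choices force a sum of 59.

20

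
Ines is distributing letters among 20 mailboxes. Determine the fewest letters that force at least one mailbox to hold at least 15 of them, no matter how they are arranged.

281

With 280 letters one could put exactly 14 in each of the 20 mailboxes, and no mailbox would reach 15.
One more letter must land in a mailbox that already has 14, giving it 15.
So 20 × 14 + 1 = 281 letters are required.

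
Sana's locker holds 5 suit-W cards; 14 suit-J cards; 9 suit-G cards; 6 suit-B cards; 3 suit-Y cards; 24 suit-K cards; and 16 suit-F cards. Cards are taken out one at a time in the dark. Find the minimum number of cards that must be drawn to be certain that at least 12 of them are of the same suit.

An adversary could hand out at most 11 cards per suit (4 suits run out sooner): 5 + 11 + 9 + 6 + 3 + 11 + 11 = 56 cards and still no suit has 12.
By pigeonhole, one more card lands in a suit already at 11, so 57 draws are enough and 56 are not.

57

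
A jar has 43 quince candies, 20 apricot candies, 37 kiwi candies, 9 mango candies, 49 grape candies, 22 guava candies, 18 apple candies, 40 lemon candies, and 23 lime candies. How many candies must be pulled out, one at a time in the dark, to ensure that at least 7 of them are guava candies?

In the worst case for collecting guava candies, every non-guava candy comes out first.
There are 43 + 20 + 37 + 9 + 49 + 18 + 40 + 23 = 239 non-guava candies altogether.
After those, each further candy must be guava, so 239 + 7 = 246 draws guarantee 7 guava candies.

246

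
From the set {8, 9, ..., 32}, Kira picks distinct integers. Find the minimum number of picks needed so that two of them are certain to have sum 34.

A set avoiding the sum 34 can contain at most one of each pair {x, 34−x}, plus the 7 elements whose complement lies outside the range or equal to its own complement.
The integers 17, …, 32 (16 of them) are such a set: any two sum to at least 17+18 = 35 > 34.
Any 17th integer completes one of the 9 pairs, so 17 choices force a sum of 34.

17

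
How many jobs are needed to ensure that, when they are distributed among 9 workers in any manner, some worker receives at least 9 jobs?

73

With 72 jobs one could put exactly 8 in each of the 9 workers, and no worker would reach 9.
Pigeonhole: one more job must land in a worker that already has 8, giving it 9.
So 9 × 8 + 1 = 73 jobs are required.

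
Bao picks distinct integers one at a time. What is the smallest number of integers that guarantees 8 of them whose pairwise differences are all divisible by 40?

Integers whose pairwise differences are multiples of 40 are exactly those sharing a remainder mod 40. Pigeonhole: the 40 residue classes mod 40 are the pigeonholes.
With 280 integers one could put 7 in each residue class and have no class reach 8.
The 281st integer pushes some class to 8, so 40·7 + 1 = 281.

281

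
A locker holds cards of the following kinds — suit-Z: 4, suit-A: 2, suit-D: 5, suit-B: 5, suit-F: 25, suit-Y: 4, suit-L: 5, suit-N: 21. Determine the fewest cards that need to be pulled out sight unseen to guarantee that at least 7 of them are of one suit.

Put each drawn card into a box by suit. The largest draw with every box below 7 takes min(count, 6) from each suit; suits with fewer than 6 contribute all they have.
Σ min(cᵢ, 6) = 4 + 2 + 5 + 5 + 6 + 4 + 5 + 6 = 37.
Draw number 37 + 1 = 38 must push one box to 7.

38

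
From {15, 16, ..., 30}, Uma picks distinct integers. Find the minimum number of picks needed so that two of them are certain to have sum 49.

11

A set avoiding the sum 49 can contain at most one of each pair {x, 49−x}, plus the 4 elements whose complement lies outside the range.
The integers 15, …, 24 (10 of them) are such a set: any two sum to at least 15+16 = 31 and at most 23+24 = 47 < 49.
By the pigeonhole principle, any 11th integer completes one of the 6 pairs, so 11 choices force a sum of 49.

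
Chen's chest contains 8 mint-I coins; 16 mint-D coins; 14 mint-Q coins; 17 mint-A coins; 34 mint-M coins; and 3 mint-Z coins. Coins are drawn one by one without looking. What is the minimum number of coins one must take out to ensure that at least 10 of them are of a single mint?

By the pigeonhole principle, put each drawn coin into a box by mint. The largest draw with every box below 10 takes min(count, 9) from each mint; mints with fewer than 9 contribute all they have.
Σ min(cᵢ, 9) = 8 + 9 + 9 + 9 + 9 + 3 = 47.
Draw number 47 + 1 = 48 must push one box to 10.

48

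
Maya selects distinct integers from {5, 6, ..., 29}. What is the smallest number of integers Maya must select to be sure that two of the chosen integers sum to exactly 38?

16

Group the elements by complementary pair {x, 38−x}: {9,29}, {10,28}, {11,27}, …, giving 10 two-element pairs, the single value 19 (it cannot pair with itself since the integers are distinct), and 4 integers whose partner 38−x falls outside [5,29].
Pigeonhole: treating each of those 15 groups as a pigeonhole, one can pick one integer per group — 15 integers — with no two summing to 38.
The 16th integer lands in an occupied pair, forcing a sum of 38.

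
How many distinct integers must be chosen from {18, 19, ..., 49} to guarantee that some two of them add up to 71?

19

Group the elements by complementary pair {x, 71−x}: {22,49}, {23,48}, {24,47}, …, giving 14 two-element pairs and 4 integers whose partner 71−x falls outside [18,49].
Treating each of those 18 groups as a pigeonhole, one can pick one integer per group — 18 integers — with no two summing to 71.
The 19th integer lands in an occupied pair, forcing a sum of 71.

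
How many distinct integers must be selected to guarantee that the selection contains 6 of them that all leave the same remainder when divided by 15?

76

The 15 residue classes mod 15 are the pigeonholes.
With 75 integers one could put 5 in each residue class and have no class reach 6.
The 76th integer pushes some class to 6, so 15·5 + 1 = 76.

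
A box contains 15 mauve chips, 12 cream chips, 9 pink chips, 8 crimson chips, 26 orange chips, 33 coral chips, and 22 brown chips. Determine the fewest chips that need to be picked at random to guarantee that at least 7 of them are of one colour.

Put each drawn chip into a box by colour. The largest draw with every box below 7 takes min(count, 6) from each colour.
Σ min(cᵢ, 6) = 6 + 6 + 6 + 6 + 6 + 6 + 6 = 42.
Draw number 42 + 1 = 43 must push one box to 7.

43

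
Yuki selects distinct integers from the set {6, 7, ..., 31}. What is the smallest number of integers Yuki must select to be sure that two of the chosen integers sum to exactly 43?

Group the elements by complementary pair {x, 43−x}: {12,31}, {13,30}, {14,29}, …, giving 10 two-element pairs and 6 integers whose partner 43−x falls outside [6,31].
Pigeonhole: treating each of those 16 groups as a pigeonhole, one can pick one integer per group — 16 integers — with no two summing to 43.
The 17th integer lands in an occupied pair, forcing a sum of 43.

17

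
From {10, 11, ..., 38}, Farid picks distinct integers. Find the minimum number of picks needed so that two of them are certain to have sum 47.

A set avoiding the sum 47 can contain at most one of each pair {x, 47−x}, plus the 1 element whose complement lies outside the range.
The integers 24, …, 38 (15 of them) are such a set: any two sum to at least 24+25 = 49 > 47.
By the pigeonhole principle, any 16th integer completes one of the 14 pairs, so 16 choices force a sum of 47.

16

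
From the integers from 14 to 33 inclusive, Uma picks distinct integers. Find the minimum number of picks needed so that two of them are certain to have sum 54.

A set avoiding the sum 54 can contain at most one of each pair {x, 54−x}, plus the 8 elements whose complement lies outside the range or equal to its own complement.
The integers 14, …, 27 (14 of them) are such a set: any two sum to at least 14+15 = 29 and at most 26+27 = 53 < 54.
Any 15th integer completes one of the 6 pairs, so 15 choices force a sum of 54.

15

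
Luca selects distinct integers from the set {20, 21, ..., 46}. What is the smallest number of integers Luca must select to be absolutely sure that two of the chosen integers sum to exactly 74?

Two chosen integers sum to 74 exactly when both halves of some pair {x, 74−x} with 28 ≤ x ≤ 74−x ≤ 46 are chosen — 9 such pairs.
The remaining 9 elements (those with no distinct partner in range) can never complete a 74-sum, so the worst case takes all of them and one from each pair: 9 + 9 = 18.
Pigeonhole: the 19th integer has to be the second member of some pair, so 18 + 1 = 19.

19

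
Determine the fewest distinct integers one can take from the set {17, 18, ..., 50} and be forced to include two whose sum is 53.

25

Group the elements by complementary pair {x, 53−x}: {17,36}, {18,35}, {19,34}, …, giving 10 two-element pairs and 14 integers whose partner 53−x falls outside [17,50].
By pigeonhole, treating each of those 24 groups as a pigeonhole, one can pick one integer per group — 24 integers — with no two summing to 53.
The 25th integer lands in an occupied pair, forcing a sum of 53.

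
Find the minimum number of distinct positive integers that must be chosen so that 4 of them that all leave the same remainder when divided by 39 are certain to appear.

118

The 39 residue classes mod 39 are the pigeonholes.
With 117 integers one could put 3 in each residue class and have no class reach 4.
The 118th integer pushes some class to 4, so 39·3 + 1 = 118.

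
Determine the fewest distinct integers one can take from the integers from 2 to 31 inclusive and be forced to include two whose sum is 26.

Group the elements by complementary pair {x, 26−x}: {2,24}, {3,23}, {4,22}, …, giving 11 two-element pairs, the single value 13 (it cannot pair with itself since the integers are distinct), and 7 integers whose partner 26−x falls outside [2,31].
By pigeonhole, treating each of those 19 groups as a pigeonhole, one can pick one integer per group — 19 integers — with no two summing to 26.
The 20th integer lands in an occupied pair, forcing a sum of 26.

20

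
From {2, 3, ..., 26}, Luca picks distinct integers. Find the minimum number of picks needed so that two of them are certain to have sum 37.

18

Two chosen integers sum to 37 exactly when both halves of some pair {x, 37−x} with 11 ≤ x ≤ 37−x ≤ 26 are chosen — 8 such pairs.
The remaining 9 elements (those with no distinct partner in range) can never complete a 37-sum, so the worst case takes all of them and one from each pair: 9 + 8 = 17.
By the pigeonhole principle, the 18th integer has to be the second member of some pair, so 17 + 1 = 18.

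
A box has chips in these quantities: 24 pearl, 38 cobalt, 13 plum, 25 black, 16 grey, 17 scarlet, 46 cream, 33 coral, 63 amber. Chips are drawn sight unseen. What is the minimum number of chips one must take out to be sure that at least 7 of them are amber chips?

In the worst case for collecting amber chips, every non-amber chip comes out first.
There are 24 + 38 + 13 + 25 + 16 + 17 + 46 + 33 = 212 non-amber chips altogether.
After those, each further chip must be amber, so 212 + 7 = 219 draws guarantee 7 amber chips.

219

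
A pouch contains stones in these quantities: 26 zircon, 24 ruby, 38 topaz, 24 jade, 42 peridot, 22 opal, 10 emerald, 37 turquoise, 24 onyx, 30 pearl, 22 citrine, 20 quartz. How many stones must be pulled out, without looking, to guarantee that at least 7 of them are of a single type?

An adversary could hand out at most 6 stones per type: 6 + 6 + 6 + 6 + 6 + 6 + 6 + 6 + 6 + 6 + 6 + 6 = 72 stones and still no type has 7.
One more stone lands in a type already at 6, so 73 draws are enough and 72 are not.

73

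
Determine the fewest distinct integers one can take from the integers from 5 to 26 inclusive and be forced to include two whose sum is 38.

16

Group the elements by complementary pair {x, 38−x}: {12,26}, {13,25}, {14,24}, …, giving 7 two-element pairs, the single value 19 (it cannot pair with itself since the integers are distinct), and 7 integers whose partner 38−x falls outside [5,26].
Pigeonhole: treating each of those 15 groups as a pigeonhole, one can pick one integer per group — 15 integers — with no two summing to 38.
The 16th integer lands in an occupied pair, forcing a sum of 38.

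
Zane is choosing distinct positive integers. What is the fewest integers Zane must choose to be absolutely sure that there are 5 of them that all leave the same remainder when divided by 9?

By pigeonhole, the 9 residue classes mod 9 are the pigeonholes.
With 36 integers one could put 4 in each residue class and have no class reach 5.
The 37th integer pushes some class to 5, so 9·4 + 1 = 37.

37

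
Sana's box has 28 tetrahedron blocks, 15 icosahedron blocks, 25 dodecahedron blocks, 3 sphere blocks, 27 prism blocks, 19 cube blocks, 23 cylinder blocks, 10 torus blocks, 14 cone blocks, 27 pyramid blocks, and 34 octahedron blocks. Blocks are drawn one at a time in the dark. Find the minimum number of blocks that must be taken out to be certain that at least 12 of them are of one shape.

113

By pigeonhole, put each drawn block into a box by shape. The largest draw with every box below 12 takes min(count, 11) from each shape; shapes with fewer than 11 contribute all they have.
Σ min(cᵢ, 11) = 11 + 11 + 11 + 3 + 11 + 11 + 11 + 10 + 11 + 11 + 11 = 112.
Draw number 112 + 1 = 113 must push one box to 12.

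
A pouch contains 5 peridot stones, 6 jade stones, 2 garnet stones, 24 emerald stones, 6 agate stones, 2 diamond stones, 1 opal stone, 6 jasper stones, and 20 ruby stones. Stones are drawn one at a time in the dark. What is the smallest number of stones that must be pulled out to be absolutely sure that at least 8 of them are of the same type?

43

By the pigeonhole principle, the 9 types are the holes; the stones drawn are the pigeons.
To avoid 8 of any one type, the worst case takes at most 7 of each type, or every stone of a type that has fewer than 7.
That gives 5 + 6 + 2 + 7 + 6 + 2 + 1 + 6 + 7 = 42 stones with no type reaching 8.
The next stone forces some type to 8, so 42 + 1 = 43.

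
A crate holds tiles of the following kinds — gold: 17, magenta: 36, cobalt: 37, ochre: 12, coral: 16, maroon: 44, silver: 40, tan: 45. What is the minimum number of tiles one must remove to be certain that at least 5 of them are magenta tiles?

216

In the worst case for collecting magenta tiles, every non-magenta tile comes out first.
There are 17 + 37 + 12 + 16 + 44 + 40 + 45 = 211 non-magenta tiles altogether.
After those, each further tile must be magenta, so 211 + 5 = 216 draws guarantee 5 magenta tiles.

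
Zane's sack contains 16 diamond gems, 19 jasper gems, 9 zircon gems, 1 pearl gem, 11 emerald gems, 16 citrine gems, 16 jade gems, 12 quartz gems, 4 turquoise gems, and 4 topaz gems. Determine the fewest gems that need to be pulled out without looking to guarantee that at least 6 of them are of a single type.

An adversary could hand out at most 5 gems per type (pearl, turquoise, topaz run out sooner): 5 + 5 + 5 + 1 + 5 + 5 + 5 + 5 + 4 + 4 = 44 gems and still no type has 6.
Pigeonhole: one more gem lands in a type already at 5, so 45 draws are enough and 44 are not.

45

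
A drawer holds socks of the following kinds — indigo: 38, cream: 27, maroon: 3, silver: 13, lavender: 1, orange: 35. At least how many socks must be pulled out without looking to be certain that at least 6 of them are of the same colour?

25

An adversary could hand out at most 5 socks per colour (maroon, lavender run out sooner): 5 + 5 + 3 + 5 + 1 + 5 = 24 socks and still no colour has 6.
One more sock lands in a colour already at 5, so 25 draws are enough and 24 are not.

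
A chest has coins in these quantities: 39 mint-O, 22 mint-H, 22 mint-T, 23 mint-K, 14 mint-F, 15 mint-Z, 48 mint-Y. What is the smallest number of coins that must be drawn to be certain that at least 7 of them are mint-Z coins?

In the worst case for collecting mint-Z coins, every non-mint-Z coin comes out first.
There are 39 + 22 + 22 + 23 + 14 + 48 = 168 non-mint-Z coins altogether.
After those, each further coin must be mint-Z, so 168 + 7 = 175 draws guarantee 7 mint-Z coins.

175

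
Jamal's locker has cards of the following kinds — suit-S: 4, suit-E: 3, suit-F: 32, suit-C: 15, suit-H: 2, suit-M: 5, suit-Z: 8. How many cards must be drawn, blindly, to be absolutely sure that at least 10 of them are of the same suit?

The 7 suits are the holes; the cards drawn are the pigeons.
To avoid 10 of any one suit, the worst case takes at most 9 of each suit, or every card of a suit that has fewer than 9.
That gives 4 + 3 + 9 + 9 + 2 + 5 + 8 = 40 cards with no suit reaching 10.
The next card forces some suit to 10, so 40 + 1 = 41.

41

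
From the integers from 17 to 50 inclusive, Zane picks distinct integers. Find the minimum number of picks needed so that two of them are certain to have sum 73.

A set avoiding the sum 73 can contain at most one of each pair {x, 73−x}, plus the 6 elements whose complement lies outside the range.
The integers 17, …, 36 (20 of them) are such a set: any two sum to at least 17+18 = 35 and at most 35+36 = 71 < 73.
By the pigeonhole principle, any 21st integer completes one of the 14 pairs, so 21 choices force a sum of 73.

21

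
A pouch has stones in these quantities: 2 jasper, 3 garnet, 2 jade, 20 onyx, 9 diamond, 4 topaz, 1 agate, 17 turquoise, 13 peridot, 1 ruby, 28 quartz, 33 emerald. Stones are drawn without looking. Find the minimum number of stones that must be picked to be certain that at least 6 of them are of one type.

44

By pigeonhole, put each drawn stone into a box by type. The largest draw with every box below 6 takes min(count, 5) from each type; types with fewer than 5 contribute all they have.
Σ min(cᵢ, 5) = 2 + 3 + 2 + 5 + 5 + 4 + 1 + 5 + 5 + 1 + 5 + 5 = 43.
Draw number 43 + 1 = 44 must push one box to 6.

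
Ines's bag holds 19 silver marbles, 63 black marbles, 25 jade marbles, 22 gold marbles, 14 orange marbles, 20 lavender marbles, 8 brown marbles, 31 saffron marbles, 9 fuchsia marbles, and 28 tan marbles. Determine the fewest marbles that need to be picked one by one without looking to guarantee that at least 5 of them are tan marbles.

216

In the worst case for collecting tan marbles, every non-tan marble comes out first.
There are 19 + 63 + 25 + 22 + 14 + 20 + 8 + 31 + 9 = 211 non-tan marbles altogether.
After those, each further marble must be tan, so 211 + 5 = 216 draws guarantee 5 tan marbles.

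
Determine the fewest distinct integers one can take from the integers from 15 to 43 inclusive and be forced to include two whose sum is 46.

22

Two chosen integers sum to 46 exactly when both halves of some pair {x, 46−x} with 15 ≤ x ≤ 46−x ≤ 31 are chosen — 8 such pairs.
The remaining 13 elements (those with no distinct partner in range) can never complete a 46-sum, so the worst case takes all of them and one from each pair: 13 + 8 = 21.
By pigeonhole, the 22nd integer has to be the second member of some pair, so 21 + 1 = 22.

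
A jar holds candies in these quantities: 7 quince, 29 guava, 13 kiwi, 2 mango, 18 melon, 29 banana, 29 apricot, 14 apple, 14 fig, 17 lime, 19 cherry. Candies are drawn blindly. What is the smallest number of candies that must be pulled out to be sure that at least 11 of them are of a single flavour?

100

By pigeonhole, the 11 flavours are the holes; the candies drawn are the pigeons.
To avoid 11 of any one flavour, the worst case takes at most 10 of each flavour, or every candy of a flavour that has fewer than 10.
That gives 7 + 10 + 10 + 2 + 10 + 10 + 10 + 10 + 10 + 10 + 10 = 99 candies with no flavour reaching 11.
The next candy forces some flavour to 11, so 99 + 1 = 100.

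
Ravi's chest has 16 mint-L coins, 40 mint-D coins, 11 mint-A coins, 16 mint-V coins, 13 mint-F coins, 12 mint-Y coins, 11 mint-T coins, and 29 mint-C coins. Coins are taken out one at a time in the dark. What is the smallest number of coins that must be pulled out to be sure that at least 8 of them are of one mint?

Put each drawn coin into a box by mint. The largest draw with every box below 8 takes min(count, 7) from each mint.
Σ min(cᵢ, 7) = 7 + 7 + 7 + 7 + 7 + 7 + 7 + 7 = 56.
Draw number 56 + 1 = 57 must push one box to 8.

57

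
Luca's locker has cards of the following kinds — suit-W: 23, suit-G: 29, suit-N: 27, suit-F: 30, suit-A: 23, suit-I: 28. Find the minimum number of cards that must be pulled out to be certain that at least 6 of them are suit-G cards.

In the worst case for collecting suit-G cards, every non-suit-G card comes out first.
There are 23 + 27 + 30 + 23 + 28 = 131 non-suit-G cards altogether.
After those, each further card must be suit-G, so 131 + 6 = 137 draws guarantee 6 suit-G cards.

137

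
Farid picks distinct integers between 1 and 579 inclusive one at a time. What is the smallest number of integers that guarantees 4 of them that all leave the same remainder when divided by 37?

Pigeonhole: the 37 residue classes mod 37 are the pigeonholes.
With 111 integers one could put 3 in each residue class and have no class reach 4.
The 112th integer pushes some class to 4, so 37·3 + 1 = 112.

112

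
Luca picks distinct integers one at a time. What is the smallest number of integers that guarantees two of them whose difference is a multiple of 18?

19

Integers whose pairwise differences are multiples of 18 are exactly those sharing a remainder mod 18. The 18 residue classes mod 18 are the pigeonholes.
With 18 integers one could put 1 in each residue class and have no class reach 2.
The 19th integer pushes some class to 2, so 18·1 + 1 = 19.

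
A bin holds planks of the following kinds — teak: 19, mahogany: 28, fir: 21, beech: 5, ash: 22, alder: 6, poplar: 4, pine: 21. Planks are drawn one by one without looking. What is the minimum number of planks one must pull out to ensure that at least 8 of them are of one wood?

The 8 woods are the holes; the planks drawn are the pigeons.
To avoid 8 of any one wood, the worst case takes at most 7 of each wood, or every plank of a wood that has fewer than 7.
That gives 7 + 7 + 7 + 5 + 7 + 6 + 4 + 7 = 50 planks with no wood reaching 8.
The next plank forces some wood to 8, so 50 + 1 = 51.

51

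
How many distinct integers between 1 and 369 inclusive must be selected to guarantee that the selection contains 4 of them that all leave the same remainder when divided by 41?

The 41 residue classes mod 41 are the pigeonholes.
With 123 integers one could put 3 in each residue class and have no class reach 4.
The 124th integer pushes some class to 4, so 41·3 + 1 = 124.

124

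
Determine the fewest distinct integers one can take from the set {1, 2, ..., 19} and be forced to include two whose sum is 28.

15

A set avoiding the sum 28 can contain at most one of each pair {x, 28−x}, plus the 9 elements whose complement lies outside the range or equal to its own complement.
The integers 1, …, 14 (14 of them) are such a set: any two sum to at least 1+2 = 3 and at most 13+14 = 27 < 28.
Any 15th integer completes one of the 5 pairs, so 15 choices force a sum of 28.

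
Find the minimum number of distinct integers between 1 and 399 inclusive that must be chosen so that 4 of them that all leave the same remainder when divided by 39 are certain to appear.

The 39 residue classes mod 39 are the pigeonholes.
With 117 integers one could put 3 in each residue class and have no class reach 4.
The 118th integer pushes some class to 4, so 39·3 + 1 = 118.

118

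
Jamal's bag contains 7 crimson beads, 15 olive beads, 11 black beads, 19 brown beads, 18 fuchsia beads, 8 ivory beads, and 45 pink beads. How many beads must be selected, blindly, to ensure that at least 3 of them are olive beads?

111

In the worst case for collecting olive beads, every non-olive bead comes out first.
There are 7 + 11 + 19 + 18 + 8 + 45 = 108 non-olive beads altogether.
After those, each further bead must be olive, so 108 + 3 = 111 draws guarantee 3 olive beads.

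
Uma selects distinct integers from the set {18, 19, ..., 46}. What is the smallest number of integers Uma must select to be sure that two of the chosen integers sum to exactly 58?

Group the elements by complementary pair {x, 58−x}: {18,40}, {19,39}, {20,38}, …, giving 11 two-element pairs; the single value 29 (it cannot pair with itself since the integers are distinct); and 6 integers whose partner 58−x falls outside [18,46].
Treating each of those 18 groups as a pigeonhole, one can pick one integer per group — 18 integers — with no two summing to 58.
The 19th integer lands in an occupied pair, forcing a sum of 58.

19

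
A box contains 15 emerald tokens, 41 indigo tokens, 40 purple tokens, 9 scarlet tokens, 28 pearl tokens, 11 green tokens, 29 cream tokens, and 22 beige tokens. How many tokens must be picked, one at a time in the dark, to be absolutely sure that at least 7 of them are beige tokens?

180

In the worst case for collecting beige tokens, every non-beige token comes out first.
There are 15 + 41 + 40 + 9 + 28 + 11 + 29 = 173 non-beige tokens altogether.
After those, each further token must be beige, so 173 + 7 = 180 draws guarantee 7 beige tokens.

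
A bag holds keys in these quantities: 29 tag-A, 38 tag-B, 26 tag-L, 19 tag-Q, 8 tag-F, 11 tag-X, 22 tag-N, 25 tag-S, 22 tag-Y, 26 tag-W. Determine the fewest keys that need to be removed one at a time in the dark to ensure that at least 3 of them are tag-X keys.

In the worst case for collecting tag-X keys, every non-tag-X key comes out first.
There are 29 + 38 + 26 + 19 + 8 + 22 + 25 + 22 + 26 = 215 non-tag-X keys altogether.
After those, each further key must be tag-X, so 215 + 3 = 218 draws guarantee 3 tag-X keys.

218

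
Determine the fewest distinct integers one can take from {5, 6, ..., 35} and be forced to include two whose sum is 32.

21

A set avoiding the sum 32 can contain at most one of each pair {x, 32−x}, plus the 9 elements whose complement lies outside the range or equal to its own complement.
The integers 16, …, 35 (20 of them) are such a set: any two sum to at least 16+17 = 33 > 32.
By pigeonhole, any 21st integer completes one of the 11 pairs, so 21 choices force a sum of 32.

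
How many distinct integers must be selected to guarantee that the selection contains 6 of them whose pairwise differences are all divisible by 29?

146

Integers whose pairwise differences are multiples of 29 are exactly those sharing a remainder mod 29. By pigeonhole, the 29 residue classes mod 29 are the pigeonholes.
With 145 integers one could put 5 in each residue class and have no class reach 6.
The 146th integer pushes some class to 6, so 29·5 + 1 = 146.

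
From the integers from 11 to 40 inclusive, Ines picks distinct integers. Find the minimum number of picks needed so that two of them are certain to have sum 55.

A set avoiding the sum 55 can contain at most one of each pair {x, 55−x}, plus the 4 elements whose complement lies outside the range.
The integers 11, …, 27 (17 of them) are such a set: any two sum to at least 11+12 = 23 and at most 26+27 = 53 < 55.
Pigeonhole: any 18th integer completes one of the 13 pairs, so 18 choices force a sum of 55.

18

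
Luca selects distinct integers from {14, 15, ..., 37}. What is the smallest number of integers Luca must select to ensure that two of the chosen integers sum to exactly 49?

14

Group the elements by complementary pair {x, 49−x}: {14,35}, {15,34}, {16,33}, …, giving 11 two-element pairs and 2 integers whose partner 49−x falls outside [14,37].
By the pigeonhole principle, treating each of those 13 groups as a pigeonhole, one can pick one integer per group — 13 integers — with no two summing to 49.
The 14th integer lands in an occupied pair, forcing a sum of 49.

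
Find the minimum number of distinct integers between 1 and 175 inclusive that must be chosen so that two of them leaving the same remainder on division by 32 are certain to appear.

The 32 residue classes mod 32 are the pigeonholes.
With 32 integers one could put 1 in each residue class and have no class reach 2.
The 33rd integer pushes some class to 2, so 32·1 + 1 = 33.

33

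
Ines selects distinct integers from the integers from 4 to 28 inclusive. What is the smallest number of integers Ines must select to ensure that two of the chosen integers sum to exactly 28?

16

Two chosen integers sum to 28 exactly when both halves of some pair {x, 28−x} with 4 ≤ x ≤ 28−x ≤ 24 are chosen — 10 such pairs.
The remaining 5 elements (those with no distinct partner in range) can never complete a 28-sum, so the worst case takes all of them and one from each pair: 5 + 10 = 15.
The 16th integer has to be the second member of some pair, so 15 + 1 = 16.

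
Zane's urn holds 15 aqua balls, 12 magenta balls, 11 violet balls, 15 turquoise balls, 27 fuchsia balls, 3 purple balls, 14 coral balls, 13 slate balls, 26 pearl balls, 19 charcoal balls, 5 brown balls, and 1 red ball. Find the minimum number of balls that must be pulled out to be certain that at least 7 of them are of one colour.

64

An adversary could hand out at most 6 balls per colour (purple, brown, red run out sooner): 6 + 6 + 6 + 6 + 6 + 3 + 6 + 6 + 6 + 6 + 5 + 1 = 63 balls and still no colour has 7.
One more ball lands in a colour already at 6, so 64 draws are enough and 63 are not.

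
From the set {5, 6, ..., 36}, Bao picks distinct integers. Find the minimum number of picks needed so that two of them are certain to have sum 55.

24

Group the elements by complementary pair {x, 55−x}: {19,36}, {20,35}, {21,34}, …, giving 9 two-element pairs and 14 integers whose partner 55−x falls outside [5,36].
Treating each of those 23 groups as a pigeonhole, one can pick one integer per group — 23 integers — with no two summing to 55.
The 24th integer lands in an occupied pair, forcing a sum of 55.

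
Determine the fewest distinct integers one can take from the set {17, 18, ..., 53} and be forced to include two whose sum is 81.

A set avoiding the sum 81 can contain at most one of each pair {x, 81−x}, plus the 11 elements whose complement lies outside the range.
The integers 17, …, 40 (24 of them) are such a set: any two sum to at least 17+18 = 35 and at most 39+40 = 79 < 81.
Any 25th integer completes one of the 13 pairs, so 25 choices force a sum of 81.

25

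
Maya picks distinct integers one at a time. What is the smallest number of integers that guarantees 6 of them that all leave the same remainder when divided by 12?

61

By the pigeonhole principle, the 12 residue classes mod 12 are the pigeonholes.
With 60 integers one could put 5 in each residue class and have no class reach 6.
The 61st integer pushes some class to 6, so 12·5 + 1 = 61.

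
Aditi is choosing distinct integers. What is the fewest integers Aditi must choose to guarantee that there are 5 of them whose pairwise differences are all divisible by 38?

Integers whose pairwise differences are multiples of 38 are exactly those sharing a remainder mod 38. Pigeonhole: the 38 residue classes mod 38 are the pigeonholes.
With 152 integers one could put 4 in each residue class and have no class reach 5.
The 153rd integer pushes some class to 5, so 38·4 + 1 = 153.

153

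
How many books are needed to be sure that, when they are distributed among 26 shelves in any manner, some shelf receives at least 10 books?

235

With 234 books one could put exactly 9 in each of the 26 shelves, and no shelf would reach 10.
By pigeonhole, one more book must land in a shelf that already has 9, giving it 10.
So 26 × 9 + 1 = 235 books are required.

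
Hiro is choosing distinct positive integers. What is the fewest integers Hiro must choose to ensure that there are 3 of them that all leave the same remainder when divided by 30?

61

By the pigeonhole principle, the 30 residue classes mod 30 are the pigeonholes.
With 60 integers one could put 2 in each residue class and have no class reach 3.
The 61st integer pushes some class to 3, so 30·2 + 1 = 61.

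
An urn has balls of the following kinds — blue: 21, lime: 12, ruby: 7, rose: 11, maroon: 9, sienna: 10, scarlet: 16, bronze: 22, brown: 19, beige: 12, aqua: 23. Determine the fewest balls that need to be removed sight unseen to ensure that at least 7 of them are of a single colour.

67

By pigeonhole, the 11 colours are the holes; the balls drawn are the pigeons.
To avoid 7 of any one colour, the worst case takes at most 6 of each colour.
That gives 6 + 6 + 6 + 6 + 6 + 6 + 6 + 6 + 6 + 6 + 6 = 66 balls with no colour reaching 7.
The next ball forces some colour to 7, so 66 + 1 = 67.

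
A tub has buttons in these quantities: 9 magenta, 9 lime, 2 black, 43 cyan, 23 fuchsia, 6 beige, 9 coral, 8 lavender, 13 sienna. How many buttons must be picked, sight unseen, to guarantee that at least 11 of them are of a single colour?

Pigeonhole: put each drawn button into a box by colour. The largest draw with every box below 11 takes min(count, 10) from each colour; colours with fewer than 10 contribute all they have.
Σ min(cᵢ, 10) = 9 + 9 + 2 + 10 + 10 + 6 + 9 + 8 + 10 = 73.
Draw number 73 + 1 = 74 must push one box to 11.

74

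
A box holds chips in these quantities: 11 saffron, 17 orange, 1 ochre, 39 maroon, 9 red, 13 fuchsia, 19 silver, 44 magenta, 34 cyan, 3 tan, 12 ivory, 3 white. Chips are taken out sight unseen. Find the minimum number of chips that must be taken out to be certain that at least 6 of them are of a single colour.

53

An adversary could hand out at most 5 chips per colour (ochre, tan, white run out sooner): 5 + 5 + 1 + 5 + 5 + 5 + 5 + 5 + 5 + 3 + 5 + 3 = 52 chips and still no colour has 6.
By pigeonhole, one more chip lands in a colour already at 5, so 53 draws are enough and 52 are not.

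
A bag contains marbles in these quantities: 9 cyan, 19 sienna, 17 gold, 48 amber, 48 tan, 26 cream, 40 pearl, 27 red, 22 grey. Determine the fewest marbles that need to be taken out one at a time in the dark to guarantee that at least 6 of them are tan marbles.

214

In the worst case for collecting tan marbles, every non-tan marble comes out first.
There are 9 + 19 + 17 + 48 + 26 + 40 + 27 + 22 = 208 non-tan marbles altogether.
After those, each further marble must be tan, so 208 + 6 = 214 draws guarantee 6 tan marbles.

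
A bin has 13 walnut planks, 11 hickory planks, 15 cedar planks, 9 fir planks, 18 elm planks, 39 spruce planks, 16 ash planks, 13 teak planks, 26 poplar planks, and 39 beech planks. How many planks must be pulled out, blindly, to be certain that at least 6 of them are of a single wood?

By pigeonhole, put each drawn plank into a box by wood. The largest draw with every box below 6 takes min(count, 5) from each wood.
Σ min(cᵢ, 5) = 5 + 5 + 5 + 5 + 5 + 5 + 5 + 5 + 5 + 5 = 50.
Draw number 50 + 1 = 51 must push one box to 6.

51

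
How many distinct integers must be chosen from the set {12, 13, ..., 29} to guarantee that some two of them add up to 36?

Group the elements by complementary pair {x, 36−x}: {12,24}, {13,23}, {14,22}, …, giving 6 two-element pairs, the single value 18 (it cannot pair with itself since the integers are distinct), and 5 integers whose partner 36−x falls outside [12,29].
By pigeonhole, treating each of those 12 groups as a pigeonhole, one can pick one integer per group — 12 integers — with no two summing to 36.
The 13th integer lands in an occupied pair, forcing a sum of 36.

13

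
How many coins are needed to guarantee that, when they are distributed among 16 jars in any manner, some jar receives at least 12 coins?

With 176 coins one could put exactly 11 in each of the 16 jars, and no jar would reach 12.
One more coin must land in a jar that already has 11, giving it 12.
So 16 × 11 + 1 = 177 coins are required.

177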